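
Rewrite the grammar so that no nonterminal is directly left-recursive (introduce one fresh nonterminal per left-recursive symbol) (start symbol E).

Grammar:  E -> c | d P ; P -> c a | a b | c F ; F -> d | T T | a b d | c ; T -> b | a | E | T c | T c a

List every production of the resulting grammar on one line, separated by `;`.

T is directly left-recursive.
For T: α = {c, c a}, β = {b, a, E}. Rewrite as T → β T' and T' → α T' | ε.

E -> c | d P; P -> c a | a b | c F; F -> d | T T | a b d | c; T -> b T' | a T' | E T'; T' -> c T' | c a T' | epsilon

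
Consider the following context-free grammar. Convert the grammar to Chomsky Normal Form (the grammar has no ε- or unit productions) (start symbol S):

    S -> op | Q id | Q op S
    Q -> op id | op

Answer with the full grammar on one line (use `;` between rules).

Introduce a nonterminal for each terminal appearing in a rule of length ≥ 2: X1 → id, X2 → op.
Binarize each right-hand side of length ≥ 3 by chaining fresh nonterminals (Y1, Y2, …): affected rules were S → Q X2 S.

S -> op | Q X1 | Q Y1; Q -> X2 X1 | op; X1 -> id; X2 -> op; Y1 -> X2 S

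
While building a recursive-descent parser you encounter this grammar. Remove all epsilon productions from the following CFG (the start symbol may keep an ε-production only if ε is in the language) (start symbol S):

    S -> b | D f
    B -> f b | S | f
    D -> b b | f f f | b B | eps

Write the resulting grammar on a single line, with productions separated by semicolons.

S -> b | D f | f; B -> f b | S | f; D -> b b | f f f | b B

Nullable set = {D}.
ε ∉ L(G), so no ε-production is kept.
Expand every rule over subsets of its nullable positions: S → D f gives D f | f.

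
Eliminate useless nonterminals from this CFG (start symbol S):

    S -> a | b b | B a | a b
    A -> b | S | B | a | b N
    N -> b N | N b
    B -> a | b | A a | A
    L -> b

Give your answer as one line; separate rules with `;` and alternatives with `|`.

Generating nonterminals: {A, B, L, S}.
Reachable from S after that: {A, B, S}.
Removed useless symbols: {L, N} and every production mentioning them.

S -> a | b b | B a | a b; A -> b | S | B | a; B -> a | b | A a | A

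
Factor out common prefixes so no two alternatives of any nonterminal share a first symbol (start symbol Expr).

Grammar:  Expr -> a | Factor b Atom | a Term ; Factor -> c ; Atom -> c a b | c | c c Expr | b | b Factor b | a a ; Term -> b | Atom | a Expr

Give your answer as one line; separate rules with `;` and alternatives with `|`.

Expr has alternatives sharing prefix 'a': factor to Expr → a Expr1 with Expr1 → ε | Term.
Atom has alternatives sharing prefix 'c': factor to Atom → c Atom1 with Atom1 → a b | ε | c Expr.
Atom has alternatives sharing prefix 'b': factor to Atom → b Atom2 with Atom2 → ε | Factor b.

Expr -> Factor b Atom | a Expr1; Factor -> c; Atom -> a a | c Atom1 | b Atom2; Term -> b | Atom | a Expr; Expr1 -> ε | Term; Atom1 -> a b | ε | c Expr; Atom2 -> ε | Factor b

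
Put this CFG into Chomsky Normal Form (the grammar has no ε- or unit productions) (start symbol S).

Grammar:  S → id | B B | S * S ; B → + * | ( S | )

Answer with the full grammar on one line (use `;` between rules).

S → id | B B | S Y1; B → X2 X1 | X3 S | ); X1 → *; X2 → +; X3 → (; Y1 → X1 S

Introduce a nonterminal for each terminal appearing in a rule of length ≥ 2: X1 → *, X2 → +, X3 → (.
Binarize each right-hand side of length ≥ 3 by chaining fresh nonterminals (Y1, Y2, …): affected rules were S → S X1 S.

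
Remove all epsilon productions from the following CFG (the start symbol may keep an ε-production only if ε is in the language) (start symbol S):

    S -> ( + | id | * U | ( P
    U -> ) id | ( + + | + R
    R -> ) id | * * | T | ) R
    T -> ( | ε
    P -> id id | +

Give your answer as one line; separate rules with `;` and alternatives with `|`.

S -> ( + | id | * U | ( P; U -> ) id | ( + + | + R | +; R -> ) id | * * | T | ) R | ); T -> (; P -> id id | +

Nullable nonterminals: {R, T}.
ε ∉ L(G), so no ε-production is kept.
For each production, add variants omitting each subset of nullable occurrences: U → + R gives + R | +. R → ) R gives ) R | ).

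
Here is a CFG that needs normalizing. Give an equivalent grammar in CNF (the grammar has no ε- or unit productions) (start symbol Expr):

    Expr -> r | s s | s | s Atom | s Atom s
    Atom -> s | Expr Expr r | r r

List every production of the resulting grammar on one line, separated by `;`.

Expr -> r | X1 X1 | s | X1 Atom | X1 Y1; Atom -> s | Expr Y2 | X2 X2; X1 -> s; X2 -> r; Y1 -> Atom X1; Y2 -> Expr X2

Introduce a nonterminal for each terminal appearing in a rule of length ≥ 2: X1 → s, X2 → r.
Binarize each right-hand side of length ≥ 3 by chaining fresh nonterminals (Y1, Y2, …): affected rules were Expr → X1 Atom X1; Atom → Expr Expr X2.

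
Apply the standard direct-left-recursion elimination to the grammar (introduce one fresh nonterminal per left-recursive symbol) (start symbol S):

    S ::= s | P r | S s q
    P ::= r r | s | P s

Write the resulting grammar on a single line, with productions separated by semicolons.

S ::= s S' | P r S'; P ::= r r P' | s P'; S' ::= s q S' | ε; P' ::= s P' | ε

Directly left-recursive nonterminals: S, P.
For S: α = {s q}, β = {s, P r}. Rewrite as S → β S' and S' → α S' | ε.
For P: α = {s}, β = {r r, s}. Rewrite as P → β P' and P' → α P' | ε.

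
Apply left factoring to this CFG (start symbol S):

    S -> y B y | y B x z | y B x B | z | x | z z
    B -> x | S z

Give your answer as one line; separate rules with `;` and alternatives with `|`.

S -> x | y B S' | z S''; B -> x | S z; S' -> y | x S'''; S'' -> epsilon | z; S''' -> z | B

S has alternatives sharing prefix 'y B': factor to S → y B S' with S' → y | x z | x B.
S has alternatives sharing prefix 'z': factor to S → z S'' with S'' → ε | z.
S' has alternatives sharing prefix 'x': factor to S' → x S''' with S''' → z | B.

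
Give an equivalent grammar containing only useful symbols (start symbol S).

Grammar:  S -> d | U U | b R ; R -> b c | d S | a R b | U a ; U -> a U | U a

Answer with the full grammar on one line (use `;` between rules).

Generating nonterminals: {R, S}.
Reachable from S after that: {R, S}.
Removed useless symbols: {U} and every production mentioning them.

S -> d | b R; R -> b c | d S | a R b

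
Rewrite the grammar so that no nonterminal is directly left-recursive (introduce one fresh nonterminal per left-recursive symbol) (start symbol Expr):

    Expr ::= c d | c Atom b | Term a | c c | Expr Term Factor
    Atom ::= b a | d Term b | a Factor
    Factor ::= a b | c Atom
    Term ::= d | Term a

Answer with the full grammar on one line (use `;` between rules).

Expr, Term are directly left-recursive.
For Expr: α = {Term Factor}, β = {c d, c Atom b, Term a, c c}. Rewrite as Expr → β Expr1 and Expr1 → α Expr1 | ε.
For Term: α = {a}, β = {d}. Rewrite as Term → β Term1 and Term1 → α Term1 | ε.

Expr ::= c d Expr1 | c Atom b Expr1 | Term a Expr1 | c c Expr1; Atom ::= b a | d Term b | a Factor; Factor ::= a b | c Atom; Term ::= d Term1; Expr1 ::= Term Factor Expr1 | ε; Term1 ::= a Term1 | ε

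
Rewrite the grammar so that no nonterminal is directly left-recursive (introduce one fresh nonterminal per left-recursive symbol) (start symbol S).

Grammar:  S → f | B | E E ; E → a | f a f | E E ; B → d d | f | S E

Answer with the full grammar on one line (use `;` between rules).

Directly left-recursive nonterminal: E.
For E: α = {E}, β = {a, f a f}. Rewrite as E → β E' and E' → α E' | ε.

S → f | B | E E; E → a E' | f a f E'; B → d d | f | S E; E' → E E' | ε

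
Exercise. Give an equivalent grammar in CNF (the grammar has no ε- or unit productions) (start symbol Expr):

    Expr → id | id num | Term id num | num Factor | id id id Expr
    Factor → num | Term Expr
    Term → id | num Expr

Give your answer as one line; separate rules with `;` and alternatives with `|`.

Expr → id | X1 X2 | Term Y1 | X2 Factor | X1 Y2; Factor → num | Term Expr; Term → id | X2 Expr; X1 → id; X2 → num; Y1 → X1 X2; Y2 → X1 Y3; Y3 → X1 Expr

Introduce a nonterminal for each terminal appearing in a rule of length ≥ 2: X1 → id, X2 → num.
Binarize each right-hand side of length ≥ 3 by chaining fresh nonterminals (Y1, Y2, …): affected rules were Expr → Term X1 X2; Expr → X1 X1 X1 Expr.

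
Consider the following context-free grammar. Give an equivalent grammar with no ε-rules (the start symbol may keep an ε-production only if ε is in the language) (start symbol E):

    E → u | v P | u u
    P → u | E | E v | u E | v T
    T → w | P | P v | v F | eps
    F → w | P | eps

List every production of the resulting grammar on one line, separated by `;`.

Nullable set = {F, T}.
ε ∉ L(G), so no ε-production is kept.
Expand every rule over subsets of its nullable positions: P → v T gives v T | v. T → v F gives v F | v.

E → u | v P | u u; P → u | E | E v | u E | v T | v; T → w | P | P v | v F | v; F → w | P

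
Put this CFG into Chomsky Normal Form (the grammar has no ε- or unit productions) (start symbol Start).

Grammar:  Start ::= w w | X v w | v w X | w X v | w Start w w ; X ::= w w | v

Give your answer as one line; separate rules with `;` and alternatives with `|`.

Introduce a nonterminal for each terminal appearing in a rule of length ≥ 2: X1 → w, X2 → v.
Binarize each right-hand side of length ≥ 3 by chaining fresh nonterminals (Y1, Y2, …): affected rules were Start → X X2 X1; Start → X2 X1 X; Start → X1 X X2; Start → X1 Start X1 X1.

Start ::= X1 X1 | X Y1 | X2 Y2 | X1 Y3 | X1 Y4; X ::= X1 X1 | v; X1 ::= w; X2 ::= v; Y1 ::= X2 X1; Y2 ::= X1 X; Y3 ::= X X2; Y4 ::= Start Y5; Y5 ::= X1 X1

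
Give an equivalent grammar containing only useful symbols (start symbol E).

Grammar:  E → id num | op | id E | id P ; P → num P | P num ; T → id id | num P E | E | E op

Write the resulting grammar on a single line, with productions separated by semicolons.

E → id num | op | id E

Generating nonterminals: {E, T}.
Reachable from E after that: {E}.
Removed useless symbols: {P, T} and every production mentioning them.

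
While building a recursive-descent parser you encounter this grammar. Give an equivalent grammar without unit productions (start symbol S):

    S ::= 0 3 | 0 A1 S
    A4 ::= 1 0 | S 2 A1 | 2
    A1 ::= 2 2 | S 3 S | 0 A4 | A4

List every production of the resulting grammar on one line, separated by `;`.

S ::= 0 3 | 0 A1 S; A4 ::= 1 0 | S 2 A1 | 2; A1 ::= 1 0 | S 2 A1 | 2 | 2 2 | S 3 S | 0 A4

Unit pairs: A1 ⇒* {A4}.
For each unit pair (A, B), copy every non-unit production of B to A, then drop all unit productions.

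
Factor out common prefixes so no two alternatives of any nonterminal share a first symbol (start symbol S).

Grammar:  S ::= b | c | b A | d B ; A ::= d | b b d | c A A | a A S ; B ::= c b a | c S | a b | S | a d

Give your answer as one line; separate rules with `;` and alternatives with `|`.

S ::= c | d B | b S'; A ::= d | b b d | c A A | a A S; B ::= S | c B' | a B''; S' ::= ε | A; B' ::= b a | S; B'' ::= b | d

S has alternatives sharing prefix 'b': factor to S → b S' with S' → ε | A.
B has alternatives sharing prefix 'c': factor to B → c B' with B' → b a | S.
B has alternatives sharing prefix 'a': factor to B → a B'' with B'' → b | d.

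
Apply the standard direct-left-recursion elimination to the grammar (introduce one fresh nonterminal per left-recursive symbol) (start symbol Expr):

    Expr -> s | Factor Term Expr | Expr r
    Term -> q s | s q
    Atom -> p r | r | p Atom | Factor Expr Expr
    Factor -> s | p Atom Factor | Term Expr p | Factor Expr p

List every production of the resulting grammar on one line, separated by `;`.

Left recursion appears on Expr, Factor.
For Expr: α = {r}, β = {s, Factor Term Expr}. Rewrite as Expr → β Expr1 and Expr1 → α Expr1 | ε.
For Factor: α = {Expr p}, β = {s, p Atom Factor, Term Expr p}. Rewrite as Factor → β Factor1 and Factor1 → α Factor1 | ε.

Expr -> s Expr1 | Factor Term Expr Expr1; Term -> q s | s q; Atom -> p r | r | p Atom | Factor Expr Expr; Factor -> s Factor1 | p Atom Factor Factor1 | Term Expr p Factor1; Expr1 -> r Expr1 | ε; Factor1 -> Expr p Factor1 | ε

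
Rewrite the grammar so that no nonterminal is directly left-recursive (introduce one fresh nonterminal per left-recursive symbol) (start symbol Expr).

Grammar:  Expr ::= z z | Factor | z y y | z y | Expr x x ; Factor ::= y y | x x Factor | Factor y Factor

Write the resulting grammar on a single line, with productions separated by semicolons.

Directly left-recursive nonterminals: Expr, Factor.
For Expr: α = {x x}, β = {z z, Factor, z y y, z y}. Rewrite as Expr → β Expr1 and Expr1 → α Expr1 | ε.
For Factor: α = {y Factor}, β = {y y, x x Factor}. Rewrite as Factor → β Factor1 and Factor1 → α Factor1 | ε.

Expr ::= z z Expr1 | Factor Expr1 | z y y Expr1 | z y Expr1; Factor ::= y y Factor1 | x x Factor Factor1; Expr1 ::= x x Expr1 | ε; Factor1 ::= y Factor Factor1 | ε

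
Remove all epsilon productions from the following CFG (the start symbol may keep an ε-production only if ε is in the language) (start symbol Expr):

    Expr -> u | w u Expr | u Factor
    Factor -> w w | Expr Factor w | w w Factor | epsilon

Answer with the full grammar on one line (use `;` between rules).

Expr -> u | w u Expr | u Factor; Factor -> w w | Expr Factor w | Expr w | w w Factor

The nullable symbols are {Factor}.
ε ∉ L(G), so no ε-production is kept.
For each production, add variants omitting each subset of nullable occurrences: Factor → Expr Factor w gives Expr Factor w | Expr w.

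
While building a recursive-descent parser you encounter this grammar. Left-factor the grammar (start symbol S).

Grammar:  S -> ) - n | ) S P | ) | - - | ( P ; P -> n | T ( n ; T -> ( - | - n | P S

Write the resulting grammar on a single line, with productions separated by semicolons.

S -> - - | ( P | ) S'; P -> n | T ( n; T -> ( - | - n | P S; S' -> - n | S P | ε

S has alternatives sharing prefix ')': factor to S → ) S' with S' → - n | S P | ε.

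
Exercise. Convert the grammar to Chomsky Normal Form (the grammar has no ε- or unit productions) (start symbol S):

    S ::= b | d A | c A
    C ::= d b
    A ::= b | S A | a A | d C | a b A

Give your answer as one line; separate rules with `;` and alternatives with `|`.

S ::= b | X1 A | X2 A; C ::= X1 X3; A ::= b | S A | X4 A | X1 C | X4 Y1; X1 ::= d; X2 ::= c; X3 ::= b; X4 ::= a; Y1 ::= X3 A

Introduce a nonterminal for each terminal appearing in a rule of length ≥ 2: X1 → d, X2 → c, X3 → b, X4 → a.
Binarize each right-hand side of length ≥ 3 by chaining fresh nonterminals (Y1, Y2, …): affected rules were A → X4 X3 A.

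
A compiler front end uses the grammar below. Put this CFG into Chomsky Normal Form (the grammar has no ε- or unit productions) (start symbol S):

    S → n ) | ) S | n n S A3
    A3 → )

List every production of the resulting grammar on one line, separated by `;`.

S → X1 X2 | X2 S | X1 Y1; A3 → ); X1 → n; X2 → ); Y1 → X1 Y2; Y2 → S A3

Introduce a nonterminal for each terminal appearing in a rule of length ≥ 2: X1 → n, X2 → ).
Binarize each right-hand side of length ≥ 3 by chaining fresh nonterminals (Y1, Y2, …): affected rules were S → X1 X1 S A3.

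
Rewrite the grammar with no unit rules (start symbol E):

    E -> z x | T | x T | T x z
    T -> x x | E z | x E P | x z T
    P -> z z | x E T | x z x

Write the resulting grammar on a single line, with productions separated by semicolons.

Unit pairs: E ⇒* {T}.
For every A with A ⇒* B via unit rules, add B's non-unit alternatives to A; then delete every rule of the form X → Y.

E -> z x | x T | T x z | x x | E z | x E P | x z T; T -> x x | E z | x E P | x z T; P -> z z | x E T | x z x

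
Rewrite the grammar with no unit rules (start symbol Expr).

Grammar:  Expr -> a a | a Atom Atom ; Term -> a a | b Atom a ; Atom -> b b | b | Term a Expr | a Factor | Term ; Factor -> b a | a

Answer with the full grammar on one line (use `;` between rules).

Unit pairs: Atom ⇒* {Term}.
For each unit pair (A, B), copy every non-unit production of B to A, then drop all unit productions.

Expr -> a a | a Atom Atom; Term -> a a | b Atom a; Atom -> a a | b Atom a | b b | b | Term a Expr | a Factor; Factor -> b a | a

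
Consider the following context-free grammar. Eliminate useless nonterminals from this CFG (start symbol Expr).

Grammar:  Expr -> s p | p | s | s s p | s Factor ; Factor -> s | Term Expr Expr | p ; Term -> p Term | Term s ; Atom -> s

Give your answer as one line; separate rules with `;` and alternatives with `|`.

Expr -> s p | p | s | s s p | s Factor; Factor -> s | p

Generating nonterminals: {Atom, Expr, Factor}.
Reachable from Expr after that: {Expr, Factor}.
Removed useless symbols: {Atom, Term} and every production mentioning them.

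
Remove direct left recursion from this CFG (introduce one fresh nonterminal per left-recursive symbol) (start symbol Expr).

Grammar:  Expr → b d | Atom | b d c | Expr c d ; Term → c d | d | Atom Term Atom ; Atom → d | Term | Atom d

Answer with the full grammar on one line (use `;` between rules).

Left recursion appears on Expr, Atom.
For Expr: α = {c d}, β = {b d, Atom, b d c}. Rewrite as Expr → β Expr1 and Expr1 → α Expr1 | ε.
For Atom: α = {d}, β = {d, Term}. Rewrite as Atom → β Atom1 and Atom1 → α Atom1 | ε.

Expr → b d Expr1 | Atom Expr1 | b d c Expr1; Term → c d | d | Atom Term Atom; Atom → d Atom1 | Term Atom1; Expr1 → c d Expr1 | ε; Atom1 → d Atom1 | ε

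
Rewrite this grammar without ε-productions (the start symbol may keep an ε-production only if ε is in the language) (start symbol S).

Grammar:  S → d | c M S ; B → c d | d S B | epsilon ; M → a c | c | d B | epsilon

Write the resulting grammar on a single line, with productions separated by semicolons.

S → d | c M S | c S; B → c d | d S B | d S; M → a c | c | d B | d

Nullable set = {B, M}.
ε ∉ L(G), so no ε-production is kept.
Add the nullable-subset variants: S → c M S gives c M S | c S. B → d S B gives d S B | d S. M → d B gives d B | d.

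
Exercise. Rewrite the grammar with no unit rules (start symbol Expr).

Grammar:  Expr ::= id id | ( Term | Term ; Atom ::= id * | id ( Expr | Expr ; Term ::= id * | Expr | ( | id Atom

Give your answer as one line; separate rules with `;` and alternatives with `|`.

Expr ::= id * | ( | id Atom | id id | ( Term; Atom ::= id * | ( | id Atom | id ( Expr | id id | ( Term; Term ::= id * | ( | id Atom | id id | ( Term

Unit pairs: Atom ⇒* {Expr, Term}; Expr ⇒* {Term}; Term ⇒* {Expr}.
For each unit pair (A, B), copy every non-unit production of B to A, then drop all unit productions.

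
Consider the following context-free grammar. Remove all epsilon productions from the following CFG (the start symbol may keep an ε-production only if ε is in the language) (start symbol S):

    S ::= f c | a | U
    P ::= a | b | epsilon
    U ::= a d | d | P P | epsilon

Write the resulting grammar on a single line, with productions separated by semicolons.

S ::= f c | a | U | ε; P ::= a | b; U ::= a d | d | P P | P

Nullable set = {P, S, U}.
ε ∈ L(G) since S is nullable, so keep S → ε.
Expand every rule over subsets of its nullable positions: U → P P gives P P | P.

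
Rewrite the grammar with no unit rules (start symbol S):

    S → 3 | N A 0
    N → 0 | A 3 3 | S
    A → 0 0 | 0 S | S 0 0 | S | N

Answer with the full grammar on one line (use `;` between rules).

S → 3 | N A 0; N → 3 | N A 0 | 0 | A 3 3; A → 3 | N A 0 | 0 | A 3 3 | 0 0 | 0 S | S 0 0

Unit pairs: A ⇒* {N, S}; N ⇒* {S}.
For every A with A ⇒* B via unit rules, add B's non-unit alternatives to A; then delete every rule of the form X → Y.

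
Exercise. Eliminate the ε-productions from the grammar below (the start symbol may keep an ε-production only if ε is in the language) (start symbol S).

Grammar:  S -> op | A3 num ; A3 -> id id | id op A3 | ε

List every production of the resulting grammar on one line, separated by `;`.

S -> op | A3 num | num; A3 -> id id | id op A3 | id op

Nullable nonterminals: {A3}.
ε ∉ L(G), so no ε-production is kept.
Add the nullable-subset variants: S → A3 num gives A3 num | num. A3 → id op A3 gives id op A3 | id op.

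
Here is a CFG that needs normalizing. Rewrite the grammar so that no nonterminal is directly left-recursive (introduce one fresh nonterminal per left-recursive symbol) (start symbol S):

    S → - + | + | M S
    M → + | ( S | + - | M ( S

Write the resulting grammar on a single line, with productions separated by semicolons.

Left recursion appears on M.
For M: α = {( S}, β = {+, ( S, + -}. Rewrite as M → β M' and M' → α M' | ε.

S → - + | + | M S; M → + M' | ( S M' | + - M'; M' → ( S M' | ε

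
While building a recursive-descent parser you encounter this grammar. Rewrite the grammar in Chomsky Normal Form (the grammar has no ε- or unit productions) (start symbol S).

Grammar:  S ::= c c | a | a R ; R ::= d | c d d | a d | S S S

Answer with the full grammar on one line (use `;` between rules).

S ::= X1 X1 | a | X2 R; R ::= d | X1 Y1 | X2 X3 | S Y2; X1 ::= c; X2 ::= a; X3 ::= d; Y1 ::= X3 X3; Y2 ::= S S

Introduce a nonterminal for each terminal appearing in a rule of length ≥ 2: X1 → c, X2 → a, X3 → d.
Binarize each right-hand side of length ≥ 3 by chaining fresh nonterminals (Y1, Y2, …): affected rules were R → X1 X3 X3; R → S S S.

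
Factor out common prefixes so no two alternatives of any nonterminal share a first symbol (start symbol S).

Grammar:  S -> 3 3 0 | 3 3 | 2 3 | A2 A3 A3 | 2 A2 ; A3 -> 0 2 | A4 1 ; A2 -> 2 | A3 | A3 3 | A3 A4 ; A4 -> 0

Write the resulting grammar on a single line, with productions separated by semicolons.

S has alternatives sharing prefix '3 3': factor to S → 3 3 S' with S' → 0 | ε.
S has alternatives sharing prefix '2': factor to S → 2 S'' with S'' → 3 | A2.
A2 has alternatives sharing prefix 'A3': factor to A2 → A3 A2' with A2' → ε | 3 | A4.

S -> A2 A3 A3 | 3 3 S' | 2 S''; A3 -> 0 2 | A4 1; A2 -> 2 | A3 A2'; A4 -> 0; S' -> 0 | ε; S'' -> 3 | A2; A2' -> ε | 3 | A4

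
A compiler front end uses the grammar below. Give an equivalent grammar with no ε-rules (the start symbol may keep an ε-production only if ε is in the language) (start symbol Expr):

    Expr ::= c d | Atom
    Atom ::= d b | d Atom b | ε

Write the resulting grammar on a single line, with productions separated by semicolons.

The nullable symbols are {Atom, Expr}.
ε ∈ L(G) since Expr is nullable, so keep Expr → ε.

Expr ::= c d | Atom | ε; Atom ::= d b | d Atom b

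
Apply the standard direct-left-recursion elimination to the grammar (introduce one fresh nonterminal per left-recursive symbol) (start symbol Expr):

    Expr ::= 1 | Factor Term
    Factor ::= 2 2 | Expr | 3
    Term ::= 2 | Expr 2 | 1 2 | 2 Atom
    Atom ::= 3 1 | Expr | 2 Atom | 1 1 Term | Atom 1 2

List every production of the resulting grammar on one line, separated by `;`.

Expr ::= 1 | Factor Term; Factor ::= 2 2 | Expr | 3; Term ::= 2 | Expr 2 | 1 2 | 2 Atom; Atom ::= 3 1 Atom1 | Expr Atom1 | 2 Atom Atom1 | 1 1 Term Atom1; Atom1 ::= 1 2 Atom1 | ε

Directly left-recursive nonterminal: Atom.
For Atom: α = {1 2}, β = {3 1, Expr, 2 Atom, 1 1 Term}. Rewrite as Atom → β Atom1 and Atom1 → α Atom1 | ε.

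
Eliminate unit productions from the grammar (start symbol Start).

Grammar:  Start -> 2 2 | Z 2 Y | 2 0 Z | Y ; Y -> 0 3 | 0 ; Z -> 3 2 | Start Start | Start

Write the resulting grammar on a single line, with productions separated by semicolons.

Unit pairs: Start ⇒* {Y}; Z ⇒* {Start, Y}.
For each unit pair (A, B), copy every non-unit production of B to A, then drop all unit productions.

Start -> 2 2 | Z 2 Y | 2 0 Z | 0 3 | 0; Y -> 0 3 | 0; Z -> 3 2 | Start Start | 2 2 | Z 2 Y | 2 0 Z | 0 3 | 0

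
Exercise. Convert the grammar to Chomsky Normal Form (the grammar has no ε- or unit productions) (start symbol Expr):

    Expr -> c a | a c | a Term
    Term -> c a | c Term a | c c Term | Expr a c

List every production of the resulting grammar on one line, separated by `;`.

Introduce a nonterminal for each terminal appearing in a rule of length ≥ 2: X1 → c, X2 → a.
Binarize each right-hand side of length ≥ 3 by chaining fresh nonterminals (Y1, Y2, …): affected rules were Term → X1 Term X2; Term → X1 X1 Term; Term → Expr X2 X1.

Expr -> X1 X2 | X2 X1 | X2 Term; Term -> X1 X2 | X1 Y1 | X1 Y2 | Expr Y3; X1 -> c; X2 -> a; Y1 -> Term X2; Y2 -> X1 Term; Y3 -> X2 X1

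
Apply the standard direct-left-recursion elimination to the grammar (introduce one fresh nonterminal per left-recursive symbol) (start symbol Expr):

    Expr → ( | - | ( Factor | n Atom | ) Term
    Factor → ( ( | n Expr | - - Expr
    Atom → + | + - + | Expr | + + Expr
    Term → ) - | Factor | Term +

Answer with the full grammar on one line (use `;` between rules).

Expr → ( | - | ( Factor | n Atom | ) Term; Factor → ( ( | n Expr | - - Expr; Atom → + | + - + | Expr | + + Expr; Term → ) - Term1 | Factor Term1; Term1 → + Term1 | ε

Term is directly left-recursive.
For Term: α = {+}, β = {) -, Factor}. Rewrite as Term → β Term1 and Term1 → α Term1 | ε.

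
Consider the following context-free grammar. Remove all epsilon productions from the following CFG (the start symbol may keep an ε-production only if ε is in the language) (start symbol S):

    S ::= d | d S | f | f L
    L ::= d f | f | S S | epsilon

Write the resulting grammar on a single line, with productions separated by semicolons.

The nullable symbols are {L}.
ε ∉ L(G), so no ε-production is kept.

S ::= d | d S | f | f L; L ::= d f | f | S S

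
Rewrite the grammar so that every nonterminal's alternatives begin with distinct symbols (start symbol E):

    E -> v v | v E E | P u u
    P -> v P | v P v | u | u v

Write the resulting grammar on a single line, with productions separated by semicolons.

E -> P u u | v E'; P -> v P P' | u P''; E' -> v | E E; P' -> ε | v; P'' -> ε | v

E has alternatives sharing prefix 'v': factor to E → v E' with E' → v | E E.
P has alternatives sharing prefix 'v P': factor to P → v P P' with P' → ε | v.
P has alternatives sharing prefix 'u': factor to P → u P'' with P'' → ε | v.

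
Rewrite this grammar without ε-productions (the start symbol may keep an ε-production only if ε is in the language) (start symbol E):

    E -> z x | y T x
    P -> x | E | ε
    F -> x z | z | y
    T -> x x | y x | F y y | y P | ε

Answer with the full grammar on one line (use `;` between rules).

E -> z x | y T x | y x; P -> x | E; F -> x z | z | y; T -> x x | y x | F y y | y P | y

The nullable symbols are {P, T}.
ε ∉ L(G), so no ε-production is kept.
Expand every rule over subsets of its nullable positions: E → y T x gives y T x | y x. T → y P gives y P | y.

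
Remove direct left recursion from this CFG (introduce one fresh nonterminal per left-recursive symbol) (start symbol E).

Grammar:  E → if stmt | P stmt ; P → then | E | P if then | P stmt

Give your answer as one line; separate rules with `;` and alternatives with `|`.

E → if stmt | P stmt; P → then P' | E P'; P' → if then P' | stmt P' | ε

Directly left-recursive nonterminal: P.
For P: α = {if then, stmt}, β = {then, E}. Rewrite as P → β P' and P' → α P' | ε.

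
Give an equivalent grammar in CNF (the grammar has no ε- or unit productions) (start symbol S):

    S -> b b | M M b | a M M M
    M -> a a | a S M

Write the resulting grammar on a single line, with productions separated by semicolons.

Introduce a nonterminal for each terminal appearing in a rule of length ≥ 2: X1 → b, X2 → a.
Binarize each right-hand side of length ≥ 3 by chaining fresh nonterminals (Y1, Y2, …): affected rules were S → M M X1; S → X2 M M M; M → X2 S M.

S -> X1 X1 | M Y1 | X2 Y2; M -> X2 X2 | X2 Y4; X1 -> b; X2 -> a; Y1 -> M X1; Y2 -> M Y3; Y3 -> M M; Y4 -> S M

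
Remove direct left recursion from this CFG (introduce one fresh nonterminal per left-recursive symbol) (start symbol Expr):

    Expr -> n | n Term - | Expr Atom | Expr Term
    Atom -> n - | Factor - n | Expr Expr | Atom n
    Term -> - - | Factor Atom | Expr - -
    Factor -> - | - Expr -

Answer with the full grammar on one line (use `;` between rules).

Expr -> n Expr1 | n Term - Expr1; Atom -> n - Atom1 | Factor - n Atom1 | Expr Expr Atom1; Term -> - - | Factor Atom | Expr - -; Factor -> - | - Expr -; Expr1 -> Atom Expr1 | Term Expr1 | ε; Atom1 -> n Atom1 | ε

Expr, Atom are directly left-recursive.
For Expr: α = {Atom, Term}, β = {n, n Term -}. Rewrite as Expr → β Expr1 and Expr1 → α Expr1 | ε.
For Atom: α = {n}, β = {n -, Factor - n, Expr Expr}. Rewrite as Atom → β Atom1 and Atom1 → α Atom1 | ε.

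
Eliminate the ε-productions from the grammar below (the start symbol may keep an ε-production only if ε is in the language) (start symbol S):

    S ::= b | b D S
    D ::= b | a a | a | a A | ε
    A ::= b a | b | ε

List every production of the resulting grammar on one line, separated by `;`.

S ::= b | b D S | b S; D ::= b | a a | a | a A; A ::= b a | b

Nullable nonterminals: {A, D}.
ε ∉ L(G), so no ε-production is kept.
Expand every rule over subsets of its nullable positions: S → b D S gives b D S | b S.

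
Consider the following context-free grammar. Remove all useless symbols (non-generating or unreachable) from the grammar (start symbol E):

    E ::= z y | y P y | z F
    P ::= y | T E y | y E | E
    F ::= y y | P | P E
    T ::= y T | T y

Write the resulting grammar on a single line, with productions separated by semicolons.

Generating nonterminals: {E, F, P}.
Reachable from E after that: {E, F, P}.
Removed useless symbols: {T} and every production mentioning them.

E ::= z y | y P y | z F; P ::= y | y E | E; F ::= y y | P | P E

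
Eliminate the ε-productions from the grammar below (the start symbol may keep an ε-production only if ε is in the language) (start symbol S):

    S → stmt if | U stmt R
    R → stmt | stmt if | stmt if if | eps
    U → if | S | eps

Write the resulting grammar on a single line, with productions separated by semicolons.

S → stmt if | U stmt R | U stmt | stmt R | stmt; R → stmt | stmt if | stmt if if; U → if | S

The nullable symbols are {R, U}.
ε ∉ L(G), so no ε-production is kept.
Expand every rule over subsets of its nullable positions: S → U stmt R gives U stmt R | U stmt | stmt R | stmt.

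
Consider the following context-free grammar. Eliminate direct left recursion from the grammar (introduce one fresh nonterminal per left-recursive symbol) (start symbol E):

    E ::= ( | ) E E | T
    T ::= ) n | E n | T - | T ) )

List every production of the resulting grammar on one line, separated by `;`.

E ::= ( | ) E E | T; T ::= ) n T' | E n T'; T' ::= - T' | ) ) T' | eps

Left recursion appears on T.
For T: α = {-, ) )}, β = {) n, E n}. Rewrite as T → β T' and T' → α T' | ε.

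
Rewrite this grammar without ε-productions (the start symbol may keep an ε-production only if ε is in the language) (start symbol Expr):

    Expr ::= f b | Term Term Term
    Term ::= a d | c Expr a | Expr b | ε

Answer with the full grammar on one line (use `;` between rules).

Nullable nonterminals: {Expr, Term}.
ε ∈ L(G) since Expr is nullable, so keep Expr → ε.
For each production, add variants omitting each subset of nullable occurrences: Expr → Term Term Term gives Term Term Term | Term Term | Term. Term → c Expr a gives c Expr a | c a. Term → Expr b gives Expr b | b.

Expr ::= f b | Term Term Term | Term Term | Term | ε; Term ::= a d | c Expr a | c a | Expr b | b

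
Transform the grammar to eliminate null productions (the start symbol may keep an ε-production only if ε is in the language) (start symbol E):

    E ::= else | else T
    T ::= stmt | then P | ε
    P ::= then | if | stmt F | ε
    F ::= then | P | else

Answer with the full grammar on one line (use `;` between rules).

E ::= else | else T; T ::= stmt | then P | then; P ::= then | if | stmt F | stmt; F ::= then | P | else

Nullable set = {F, P, T}.
ε ∉ L(G), so no ε-production is kept.
Add the nullable-subset variants: T → then P gives then P | then. P → stmt F gives stmt F | stmt.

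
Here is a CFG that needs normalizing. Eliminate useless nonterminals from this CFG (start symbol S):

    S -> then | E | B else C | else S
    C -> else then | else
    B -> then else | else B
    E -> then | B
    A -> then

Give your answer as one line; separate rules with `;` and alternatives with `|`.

S -> then | E | B else C | else S; C -> else then | else; B -> then else | else B; E -> then | B

Generating nonterminals: {A, B, C, E, S}.
Reachable from S after that: {B, C, E, S}.
Removed useless symbols: {A} and every production mentioning them.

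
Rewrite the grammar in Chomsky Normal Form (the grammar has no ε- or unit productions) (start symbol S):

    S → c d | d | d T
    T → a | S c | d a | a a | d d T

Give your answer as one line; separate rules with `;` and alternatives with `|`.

S → X1 X2 | d | X2 T; T → a | S X1 | X2 X3 | X3 X3 | X2 Y1; X1 → c; X2 → d; X3 → a; Y1 → X2 T

Introduce a nonterminal for each terminal appearing in a rule of length ≥ 2: X1 → c, X2 → d, X3 → a.
Binarize each right-hand side of length ≥ 3 by chaining fresh nonterminals (Y1, Y2, …): affected rules were T → X2 X2 T.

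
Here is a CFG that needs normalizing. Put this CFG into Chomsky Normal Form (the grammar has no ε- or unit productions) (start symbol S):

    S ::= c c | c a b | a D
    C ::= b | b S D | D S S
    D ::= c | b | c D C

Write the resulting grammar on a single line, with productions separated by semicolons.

Introduce a nonterminal for each terminal appearing in a rule of length ≥ 2: X1 → c, X2 → a, X3 → b.
Binarize each right-hand side of length ≥ 3 by chaining fresh nonterminals (Y1, Y2, …): affected rules were S → X1 X2 X3; C → X3 S D; C → D S S; D → X1 D C.

S ::= X1 X1 | X1 Y1 | X2 D; C ::= b | X3 Y2 | D Y3; D ::= c | b | X1 Y4; X1 ::= c; X2 ::= a; X3 ::= b; Y1 ::= X2 X3; Y2 ::= S D; Y3 ::= S S; Y4 ::= D C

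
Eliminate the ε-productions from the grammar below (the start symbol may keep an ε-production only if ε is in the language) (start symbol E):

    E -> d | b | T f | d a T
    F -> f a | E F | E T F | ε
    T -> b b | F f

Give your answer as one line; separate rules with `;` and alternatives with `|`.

E -> d | b | T f | d a T; F -> f a | E F | E | E T F | E T; T -> b b | F f | f

The nullable symbols are {F}.
ε ∉ L(G), so no ε-production is kept.
For each production, add variants omitting each subset of nullable occurrences: F → E F gives E F | E. F → E T F gives E T F | E T. T → F f gives F f | f.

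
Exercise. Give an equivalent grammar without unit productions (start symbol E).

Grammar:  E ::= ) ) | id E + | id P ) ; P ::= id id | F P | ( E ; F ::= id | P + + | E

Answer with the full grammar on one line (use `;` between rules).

E ::= ) ) | id E + | id P ); P ::= id id | F P | ( E; F ::= ) ) | id E + | id P ) | id | P + +

Unit pairs: F ⇒* {E}.
For every A with A ⇒* B via unit rules, add B's non-unit alternatives to A; then delete every rule of the form X → Y.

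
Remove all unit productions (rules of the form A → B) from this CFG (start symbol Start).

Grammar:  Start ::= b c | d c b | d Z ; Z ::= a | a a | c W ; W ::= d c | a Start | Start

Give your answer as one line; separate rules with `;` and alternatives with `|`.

Start ::= b c | d c b | d Z; Z ::= a | a a | c W; W ::= b c | d c b | d Z | d c | a Start

Unit pairs: W ⇒* {Start}.
For every A with A ⇒* B via unit rules, add B's non-unit alternatives to A; then delete every rule of the form X → Y.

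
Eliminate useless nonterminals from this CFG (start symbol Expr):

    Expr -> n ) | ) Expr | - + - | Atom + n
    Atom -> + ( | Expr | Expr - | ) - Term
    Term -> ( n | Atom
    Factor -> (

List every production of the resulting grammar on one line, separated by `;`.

Expr -> n ) | ) Expr | - + - | Atom + n; Atom -> + ( | Expr | Expr - | ) - Term; Term -> ( n | Atom

Generating nonterminals: {Atom, Expr, Factor, Term}.
Reachable from Expr after that: {Atom, Expr, Term}.
Removed useless symbols: {Factor} and every production mentioning them.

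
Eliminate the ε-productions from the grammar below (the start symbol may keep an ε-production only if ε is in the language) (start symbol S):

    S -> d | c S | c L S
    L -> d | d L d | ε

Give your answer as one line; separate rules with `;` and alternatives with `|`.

S -> d | c S | c L S; L -> d | d L d | d d

Nullable nonterminals: {L}.
ε ∉ L(G), so no ε-production is kept.
Add the nullable-subset variants: L → d L d gives d L d | d d.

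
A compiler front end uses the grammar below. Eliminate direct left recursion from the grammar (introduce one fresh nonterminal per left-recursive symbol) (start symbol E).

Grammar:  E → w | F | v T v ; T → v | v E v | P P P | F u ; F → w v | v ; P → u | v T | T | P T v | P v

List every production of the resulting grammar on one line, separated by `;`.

E → w | F | v T v; T → v | v E v | P P P | F u; F → w v | v; P → u P' | v T P' | T P'; P' → T v P' | v P' | ε

Left recursion appears on P.
For P: α = {T v, v}, β = {u, v T, T}. Rewrite as P → β P' and P' → α P' | ε.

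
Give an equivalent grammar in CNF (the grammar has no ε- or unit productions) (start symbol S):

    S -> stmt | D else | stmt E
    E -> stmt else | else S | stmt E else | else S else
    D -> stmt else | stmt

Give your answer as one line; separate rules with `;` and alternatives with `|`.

Introduce a nonterminal for each terminal appearing in a rule of length ≥ 2: X1 → else, X2 → stmt.
Binarize each right-hand side of length ≥ 3 by chaining fresh nonterminals (Y1, Y2, …): affected rules were E → X2 E X1; E → X1 S X1.

S -> stmt | D X1 | X2 E; E -> X2 X1 | X1 S | X2 Y1 | X1 Y2; D -> X2 X1 | stmt; X1 -> else; X2 -> stmt; Y1 -> E X1; Y2 -> S X1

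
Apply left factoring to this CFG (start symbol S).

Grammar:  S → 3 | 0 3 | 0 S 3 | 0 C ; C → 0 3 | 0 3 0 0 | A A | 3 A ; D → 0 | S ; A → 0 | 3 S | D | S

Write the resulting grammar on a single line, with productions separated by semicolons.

S → 3 | 0 S'; C → A A | 3 A | 0 3 C'; D → 0 | S; A → 0 | 3 S | D | S; S' → 3 | S 3 | C; C' → ε | 0 0

S has alternatives sharing prefix '0': factor to S → 0 S' with S' → 3 | S 3 | C.
C has alternatives sharing prefix '0 3': factor to C → 0 3 C' with C' → ε | 0 0.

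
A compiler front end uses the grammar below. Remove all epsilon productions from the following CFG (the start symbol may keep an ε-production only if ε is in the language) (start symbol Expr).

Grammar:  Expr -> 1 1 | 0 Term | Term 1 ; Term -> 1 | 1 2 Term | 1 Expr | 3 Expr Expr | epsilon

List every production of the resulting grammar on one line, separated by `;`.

Expr -> 1 1 | 0 Term | 0 | Term 1 | 1; Term -> 1 | 1 2 Term | 1 2 | 1 Expr | 3 Expr Expr

Nullable nonterminals: {Term}.
ε ∉ L(G), so no ε-production is kept.
Add the nullable-subset variants: Expr → 0 Term gives 0 Term | 0. Expr → Term 1 gives Term 1 | 1. Term → 1 2 Term gives 1 2 Term | 1 2.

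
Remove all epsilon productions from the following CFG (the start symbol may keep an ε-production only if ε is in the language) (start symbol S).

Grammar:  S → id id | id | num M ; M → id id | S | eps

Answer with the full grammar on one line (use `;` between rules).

S → id id | id | num M | num; M → id id | S

Nullable set = {M}.
ε ∉ L(G), so no ε-production is kept.
For each production, add variants omitting each subset of nullable occurrences: S → num M gives num M | num.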